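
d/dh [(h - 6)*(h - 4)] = 2*h - 10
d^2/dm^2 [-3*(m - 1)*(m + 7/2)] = -6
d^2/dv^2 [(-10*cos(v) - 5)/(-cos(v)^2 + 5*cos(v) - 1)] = 10*(18*(1 - cos(2*v))^2*cos(v) + 14*(1 - cos(2*v))^2 + 99*cos(v) + 106*cos(2*v) - 15*cos(3*v) - 4*cos(5*v) - 222)/(10*cos(v) - cos(2*v) - 3)^3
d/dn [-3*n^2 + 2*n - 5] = 2 - 6*n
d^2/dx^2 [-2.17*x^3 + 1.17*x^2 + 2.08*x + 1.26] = 2.34 - 13.02*x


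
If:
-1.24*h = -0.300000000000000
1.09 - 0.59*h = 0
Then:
No Solution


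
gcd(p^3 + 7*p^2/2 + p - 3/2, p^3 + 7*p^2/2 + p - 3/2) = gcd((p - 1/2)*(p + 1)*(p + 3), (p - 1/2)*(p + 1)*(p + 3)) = p^3 + 7*p^2/2 + p - 3/2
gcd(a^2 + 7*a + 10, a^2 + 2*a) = a + 2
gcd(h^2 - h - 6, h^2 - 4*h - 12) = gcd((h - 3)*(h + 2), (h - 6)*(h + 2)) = h + 2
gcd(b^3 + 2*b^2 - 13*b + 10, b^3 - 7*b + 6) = b^2 - 3*b + 2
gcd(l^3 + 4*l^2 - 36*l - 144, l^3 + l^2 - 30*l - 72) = l^2 - 2*l - 24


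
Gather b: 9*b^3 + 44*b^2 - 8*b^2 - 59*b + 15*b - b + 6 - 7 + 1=9*b^3 + 36*b^2 - 45*b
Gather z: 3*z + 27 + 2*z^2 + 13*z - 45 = 2*z^2 + 16*z - 18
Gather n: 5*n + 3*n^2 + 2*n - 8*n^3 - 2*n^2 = -8*n^3 + n^2 + 7*n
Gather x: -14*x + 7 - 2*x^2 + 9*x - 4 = -2*x^2 - 5*x + 3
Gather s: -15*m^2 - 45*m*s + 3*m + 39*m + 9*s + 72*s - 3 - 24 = -15*m^2 + 42*m + s*(81 - 45*m) - 27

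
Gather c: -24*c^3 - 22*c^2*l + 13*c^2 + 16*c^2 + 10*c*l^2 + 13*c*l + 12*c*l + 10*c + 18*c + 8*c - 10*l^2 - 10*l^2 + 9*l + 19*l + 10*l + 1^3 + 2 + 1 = -24*c^3 + c^2*(29 - 22*l) + c*(10*l^2 + 25*l + 36) - 20*l^2 + 38*l + 4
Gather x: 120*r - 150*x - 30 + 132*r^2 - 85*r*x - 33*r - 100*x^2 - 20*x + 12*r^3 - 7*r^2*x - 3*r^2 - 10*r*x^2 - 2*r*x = 12*r^3 + 129*r^2 + 87*r + x^2*(-10*r - 100) + x*(-7*r^2 - 87*r - 170) - 30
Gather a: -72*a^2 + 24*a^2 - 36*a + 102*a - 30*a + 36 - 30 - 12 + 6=-48*a^2 + 36*a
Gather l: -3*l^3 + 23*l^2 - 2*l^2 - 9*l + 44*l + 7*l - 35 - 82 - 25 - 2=-3*l^3 + 21*l^2 + 42*l - 144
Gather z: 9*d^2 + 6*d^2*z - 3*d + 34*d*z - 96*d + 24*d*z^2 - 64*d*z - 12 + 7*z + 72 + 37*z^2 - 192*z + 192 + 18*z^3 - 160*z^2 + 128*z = 9*d^2 - 99*d + 18*z^3 + z^2*(24*d - 123) + z*(6*d^2 - 30*d - 57) + 252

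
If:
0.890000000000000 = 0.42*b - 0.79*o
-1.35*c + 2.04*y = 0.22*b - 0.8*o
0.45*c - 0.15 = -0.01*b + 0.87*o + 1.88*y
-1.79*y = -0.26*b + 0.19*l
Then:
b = 1.37910578930023 - 3.12424475447655*y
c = 1.03595640020994*y - 0.457861266737461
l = 1.88719739588453 - 13.6963349271784*y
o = -1.66099088212677*y - 0.393386795561903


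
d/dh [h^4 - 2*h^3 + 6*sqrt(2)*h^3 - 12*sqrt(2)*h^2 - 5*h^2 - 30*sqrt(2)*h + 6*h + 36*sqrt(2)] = 4*h^3 - 6*h^2 + 18*sqrt(2)*h^2 - 24*sqrt(2)*h - 10*h - 30*sqrt(2) + 6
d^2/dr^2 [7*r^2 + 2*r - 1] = 14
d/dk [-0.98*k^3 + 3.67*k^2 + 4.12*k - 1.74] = -2.94*k^2 + 7.34*k + 4.12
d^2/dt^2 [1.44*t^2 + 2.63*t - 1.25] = 2.88000000000000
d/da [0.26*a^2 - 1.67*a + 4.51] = 0.52*a - 1.67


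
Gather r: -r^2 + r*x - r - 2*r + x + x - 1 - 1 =-r^2 + r*(x - 3) + 2*x - 2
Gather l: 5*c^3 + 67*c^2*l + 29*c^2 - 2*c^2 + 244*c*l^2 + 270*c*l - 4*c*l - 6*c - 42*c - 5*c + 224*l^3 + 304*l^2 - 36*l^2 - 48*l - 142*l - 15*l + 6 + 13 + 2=5*c^3 + 27*c^2 - 53*c + 224*l^3 + l^2*(244*c + 268) + l*(67*c^2 + 266*c - 205) + 21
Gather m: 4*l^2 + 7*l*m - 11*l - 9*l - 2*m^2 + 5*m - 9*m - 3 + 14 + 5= 4*l^2 - 20*l - 2*m^2 + m*(7*l - 4) + 16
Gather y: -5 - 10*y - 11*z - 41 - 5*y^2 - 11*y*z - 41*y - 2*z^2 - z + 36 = -5*y^2 + y*(-11*z - 51) - 2*z^2 - 12*z - 10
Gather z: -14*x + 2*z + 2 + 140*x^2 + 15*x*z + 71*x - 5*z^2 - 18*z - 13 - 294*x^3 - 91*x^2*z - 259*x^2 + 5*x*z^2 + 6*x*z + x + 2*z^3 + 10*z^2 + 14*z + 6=-294*x^3 - 119*x^2 + 58*x + 2*z^3 + z^2*(5*x + 5) + z*(-91*x^2 + 21*x - 2) - 5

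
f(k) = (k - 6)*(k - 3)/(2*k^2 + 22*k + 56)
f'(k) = (-4*k - 22)*(k - 6)*(k - 3)/(2*k^2 + 22*k + 56)^2 + (k - 6)/(2*k^2 + 22*k + 56) + (k - 3)/(2*k^2 + 22*k + 56)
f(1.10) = 0.11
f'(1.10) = -0.12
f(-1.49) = 1.22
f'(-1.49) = -1.14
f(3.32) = -0.01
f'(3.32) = -0.01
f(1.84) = 0.05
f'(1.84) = -0.06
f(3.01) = -0.00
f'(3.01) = -0.02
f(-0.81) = 0.66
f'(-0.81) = -0.58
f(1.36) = 0.08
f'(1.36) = -0.10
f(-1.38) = 1.10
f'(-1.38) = -1.01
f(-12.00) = 3.38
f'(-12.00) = 0.68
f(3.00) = 0.00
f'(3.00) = -0.02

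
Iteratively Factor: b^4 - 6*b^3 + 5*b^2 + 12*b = (b)*(b^3 - 6*b^2 + 5*b + 12) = b*(b - 3)*(b^2 - 3*b - 4) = b*(b - 4)*(b - 3)*(b + 1)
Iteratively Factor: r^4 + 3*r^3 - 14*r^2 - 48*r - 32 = (r + 1)*(r^3 + 2*r^2 - 16*r - 32) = (r + 1)*(r + 4)*(r^2 - 2*r - 8) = (r + 1)*(r + 2)*(r + 4)*(r - 4)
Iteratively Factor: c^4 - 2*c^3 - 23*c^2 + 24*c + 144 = (c + 3)*(c^3 - 5*c^2 - 8*c + 48) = (c - 4)*(c + 3)*(c^2 - c - 12) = (c - 4)^2*(c + 3)*(c + 3)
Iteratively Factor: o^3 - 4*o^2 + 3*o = (o - 3)*(o^2 - o) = o*(o - 3)*(o - 1)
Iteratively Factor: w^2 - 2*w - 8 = (w + 2)*(w - 4)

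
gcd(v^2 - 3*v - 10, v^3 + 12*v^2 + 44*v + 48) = v + 2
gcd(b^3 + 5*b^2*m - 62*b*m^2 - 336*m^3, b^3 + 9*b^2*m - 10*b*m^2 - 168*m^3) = b^2 + 13*b*m + 42*m^2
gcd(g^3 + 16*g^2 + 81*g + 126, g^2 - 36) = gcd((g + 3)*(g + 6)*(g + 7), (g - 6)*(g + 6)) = g + 6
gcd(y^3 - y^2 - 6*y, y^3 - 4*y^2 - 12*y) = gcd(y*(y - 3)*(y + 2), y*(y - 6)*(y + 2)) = y^2 + 2*y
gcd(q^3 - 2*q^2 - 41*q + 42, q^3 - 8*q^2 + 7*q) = q^2 - 8*q + 7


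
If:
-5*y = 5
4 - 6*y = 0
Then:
No Solution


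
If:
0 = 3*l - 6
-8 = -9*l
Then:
No Solution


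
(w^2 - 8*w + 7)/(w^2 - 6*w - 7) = (w - 1)/(w + 1)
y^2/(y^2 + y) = y/(y + 1)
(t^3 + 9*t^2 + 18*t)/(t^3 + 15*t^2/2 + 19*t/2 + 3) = 2*t*(t + 3)/(2*t^2 + 3*t + 1)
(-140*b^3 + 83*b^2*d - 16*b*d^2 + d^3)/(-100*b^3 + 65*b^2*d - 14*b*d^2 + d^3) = (7*b - d)/(5*b - d)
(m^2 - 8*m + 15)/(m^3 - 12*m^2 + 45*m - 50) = (m - 3)/(m^2 - 7*m + 10)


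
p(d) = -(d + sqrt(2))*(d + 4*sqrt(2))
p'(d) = -2*d - 5*sqrt(2)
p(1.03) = -16.34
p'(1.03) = -9.13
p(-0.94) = -2.24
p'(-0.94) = -5.19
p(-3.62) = 4.49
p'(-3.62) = 0.17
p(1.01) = -16.16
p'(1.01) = -9.09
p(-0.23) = -6.43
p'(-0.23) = -6.61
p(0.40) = -10.99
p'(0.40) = -7.87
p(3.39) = -43.46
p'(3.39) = -13.85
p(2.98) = -37.95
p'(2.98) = -13.03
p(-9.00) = -25.36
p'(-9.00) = 10.93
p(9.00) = -152.64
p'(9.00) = -25.07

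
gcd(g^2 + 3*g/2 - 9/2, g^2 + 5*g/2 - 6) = g - 3/2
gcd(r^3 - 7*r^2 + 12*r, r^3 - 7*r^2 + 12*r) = r^3 - 7*r^2 + 12*r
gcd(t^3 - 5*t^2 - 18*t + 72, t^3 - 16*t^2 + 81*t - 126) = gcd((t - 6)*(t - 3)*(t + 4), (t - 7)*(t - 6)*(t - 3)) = t^2 - 9*t + 18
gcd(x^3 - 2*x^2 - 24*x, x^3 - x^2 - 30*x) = x^2 - 6*x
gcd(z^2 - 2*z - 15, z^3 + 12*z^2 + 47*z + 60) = z + 3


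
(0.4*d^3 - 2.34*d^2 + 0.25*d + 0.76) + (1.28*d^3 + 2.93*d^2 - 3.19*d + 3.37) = 1.68*d^3 + 0.59*d^2 - 2.94*d + 4.13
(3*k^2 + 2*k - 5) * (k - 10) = 3*k^3 - 28*k^2 - 25*k + 50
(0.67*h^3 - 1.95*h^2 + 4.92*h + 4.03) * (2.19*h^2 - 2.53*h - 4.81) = 1.4673*h^5 - 5.9656*h^4 + 12.4856*h^3 + 5.7576*h^2 - 33.8611*h - 19.3843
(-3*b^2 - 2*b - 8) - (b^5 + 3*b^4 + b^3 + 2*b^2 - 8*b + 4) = -b^5 - 3*b^4 - b^3 - 5*b^2 + 6*b - 12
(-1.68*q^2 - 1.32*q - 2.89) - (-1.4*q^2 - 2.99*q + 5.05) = -0.28*q^2 + 1.67*q - 7.94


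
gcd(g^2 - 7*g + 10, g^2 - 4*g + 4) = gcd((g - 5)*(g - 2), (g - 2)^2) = g - 2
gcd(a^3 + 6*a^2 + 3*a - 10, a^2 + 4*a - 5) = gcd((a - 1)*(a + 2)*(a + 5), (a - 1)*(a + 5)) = a^2 + 4*a - 5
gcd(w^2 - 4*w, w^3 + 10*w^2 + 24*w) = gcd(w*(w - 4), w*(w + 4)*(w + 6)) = w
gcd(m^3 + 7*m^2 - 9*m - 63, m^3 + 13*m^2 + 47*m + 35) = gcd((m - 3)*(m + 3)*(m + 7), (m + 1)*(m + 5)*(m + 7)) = m + 7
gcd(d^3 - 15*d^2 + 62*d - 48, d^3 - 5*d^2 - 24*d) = d - 8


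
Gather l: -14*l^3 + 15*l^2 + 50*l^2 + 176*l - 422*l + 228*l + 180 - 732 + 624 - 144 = -14*l^3 + 65*l^2 - 18*l - 72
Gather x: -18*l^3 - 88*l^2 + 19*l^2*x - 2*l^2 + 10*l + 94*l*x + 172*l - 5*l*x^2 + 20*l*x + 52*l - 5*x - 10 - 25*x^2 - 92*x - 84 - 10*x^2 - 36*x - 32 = -18*l^3 - 90*l^2 + 234*l + x^2*(-5*l - 35) + x*(19*l^2 + 114*l - 133) - 126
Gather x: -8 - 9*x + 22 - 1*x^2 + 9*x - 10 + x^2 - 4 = 0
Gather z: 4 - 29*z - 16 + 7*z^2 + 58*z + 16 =7*z^2 + 29*z + 4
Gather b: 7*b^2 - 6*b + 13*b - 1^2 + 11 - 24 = 7*b^2 + 7*b - 14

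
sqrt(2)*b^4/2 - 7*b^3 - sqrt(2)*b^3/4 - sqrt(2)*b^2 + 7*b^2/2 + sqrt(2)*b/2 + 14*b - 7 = (b - 1/2)*(b - 7*sqrt(2))*(b - sqrt(2))*(sqrt(2)*b/2 + 1)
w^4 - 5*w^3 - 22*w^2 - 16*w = w*(w - 8)*(w + 1)*(w + 2)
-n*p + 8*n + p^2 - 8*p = (-n + p)*(p - 8)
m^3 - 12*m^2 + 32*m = m*(m - 8)*(m - 4)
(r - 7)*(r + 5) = r^2 - 2*r - 35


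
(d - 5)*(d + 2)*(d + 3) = d^3 - 19*d - 30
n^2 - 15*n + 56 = (n - 8)*(n - 7)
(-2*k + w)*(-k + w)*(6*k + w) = 12*k^3 - 16*k^2*w + 3*k*w^2 + w^3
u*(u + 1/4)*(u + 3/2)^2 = u^4 + 13*u^3/4 + 3*u^2 + 9*u/16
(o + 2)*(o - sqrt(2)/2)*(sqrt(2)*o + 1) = sqrt(2)*o^3 + 2*sqrt(2)*o^2 - sqrt(2)*o/2 - sqrt(2)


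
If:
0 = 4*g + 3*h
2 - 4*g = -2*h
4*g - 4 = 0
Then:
No Solution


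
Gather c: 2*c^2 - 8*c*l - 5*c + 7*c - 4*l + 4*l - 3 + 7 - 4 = 2*c^2 + c*(2 - 8*l)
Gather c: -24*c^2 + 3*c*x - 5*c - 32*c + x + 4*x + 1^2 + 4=-24*c^2 + c*(3*x - 37) + 5*x + 5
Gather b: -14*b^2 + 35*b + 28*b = -14*b^2 + 63*b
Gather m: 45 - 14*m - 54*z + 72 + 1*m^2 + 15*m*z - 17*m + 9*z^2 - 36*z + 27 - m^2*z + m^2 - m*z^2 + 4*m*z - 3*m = m^2*(2 - z) + m*(-z^2 + 19*z - 34) + 9*z^2 - 90*z + 144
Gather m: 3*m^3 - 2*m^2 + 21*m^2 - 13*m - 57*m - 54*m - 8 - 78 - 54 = 3*m^3 + 19*m^2 - 124*m - 140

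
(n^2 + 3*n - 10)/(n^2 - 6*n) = (n^2 + 3*n - 10)/(n*(n - 6))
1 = 1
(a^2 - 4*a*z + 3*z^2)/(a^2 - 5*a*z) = (a^2 - 4*a*z + 3*z^2)/(a*(a - 5*z))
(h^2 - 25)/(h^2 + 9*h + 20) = (h - 5)/(h + 4)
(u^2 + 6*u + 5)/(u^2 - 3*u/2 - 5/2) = 2*(u + 5)/(2*u - 5)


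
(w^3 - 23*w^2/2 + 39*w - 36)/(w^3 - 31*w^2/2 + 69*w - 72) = (w - 4)/(w - 8)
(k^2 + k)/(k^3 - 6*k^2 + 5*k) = (k + 1)/(k^2 - 6*k + 5)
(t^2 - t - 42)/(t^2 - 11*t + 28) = (t + 6)/(t - 4)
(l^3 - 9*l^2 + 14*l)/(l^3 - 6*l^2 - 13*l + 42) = l/(l + 3)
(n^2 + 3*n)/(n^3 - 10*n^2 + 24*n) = (n + 3)/(n^2 - 10*n + 24)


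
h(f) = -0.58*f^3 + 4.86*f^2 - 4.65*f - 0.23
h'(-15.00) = -541.95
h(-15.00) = 3120.52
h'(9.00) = -58.11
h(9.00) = -71.24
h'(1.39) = 5.50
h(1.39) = 1.14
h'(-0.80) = -13.54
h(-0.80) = 6.90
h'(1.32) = 5.15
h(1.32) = 0.77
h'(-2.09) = -32.57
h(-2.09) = 36.01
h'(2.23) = 8.37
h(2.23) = 7.14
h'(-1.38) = -21.38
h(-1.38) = 16.97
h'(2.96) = 8.88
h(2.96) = 13.55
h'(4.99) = 0.53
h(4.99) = 25.52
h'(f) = -1.74*f^2 + 9.72*f - 4.65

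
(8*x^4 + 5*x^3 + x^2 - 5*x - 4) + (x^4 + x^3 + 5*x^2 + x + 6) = 9*x^4 + 6*x^3 + 6*x^2 - 4*x + 2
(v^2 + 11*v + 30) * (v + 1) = v^3 + 12*v^2 + 41*v + 30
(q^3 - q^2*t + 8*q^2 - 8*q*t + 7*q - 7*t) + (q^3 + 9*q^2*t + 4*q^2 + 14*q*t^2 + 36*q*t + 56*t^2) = 2*q^3 + 8*q^2*t + 12*q^2 + 14*q*t^2 + 28*q*t + 7*q + 56*t^2 - 7*t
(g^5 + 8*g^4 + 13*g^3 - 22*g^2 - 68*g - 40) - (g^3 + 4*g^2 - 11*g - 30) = g^5 + 8*g^4 + 12*g^3 - 26*g^2 - 57*g - 10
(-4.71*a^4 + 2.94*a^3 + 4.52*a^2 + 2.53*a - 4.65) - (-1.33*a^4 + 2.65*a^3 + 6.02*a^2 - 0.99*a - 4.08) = -3.38*a^4 + 0.29*a^3 - 1.5*a^2 + 3.52*a - 0.57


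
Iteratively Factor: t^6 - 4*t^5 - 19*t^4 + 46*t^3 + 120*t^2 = (t + 2)*(t^5 - 6*t^4 - 7*t^3 + 60*t^2) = (t - 4)*(t + 2)*(t^4 - 2*t^3 - 15*t^2) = (t - 5)*(t - 4)*(t + 2)*(t^3 + 3*t^2) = t*(t - 5)*(t - 4)*(t + 2)*(t^2 + 3*t) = t^2*(t - 5)*(t - 4)*(t + 2)*(t + 3)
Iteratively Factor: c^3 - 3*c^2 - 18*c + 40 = (c + 4)*(c^2 - 7*c + 10) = (c - 5)*(c + 4)*(c - 2)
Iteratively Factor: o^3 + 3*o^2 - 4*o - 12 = (o - 2)*(o^2 + 5*o + 6) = (o - 2)*(o + 3)*(o + 2)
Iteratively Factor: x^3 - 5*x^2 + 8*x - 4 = (x - 2)*(x^2 - 3*x + 2) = (x - 2)*(x - 1)*(x - 2)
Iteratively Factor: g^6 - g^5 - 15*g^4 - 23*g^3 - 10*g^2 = (g + 1)*(g^5 - 2*g^4 - 13*g^3 - 10*g^2) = (g + 1)^2*(g^4 - 3*g^3 - 10*g^2) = (g - 5)*(g + 1)^2*(g^3 + 2*g^2) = (g - 5)*(g + 1)^2*(g + 2)*(g^2) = g*(g - 5)*(g + 1)^2*(g + 2)*(g)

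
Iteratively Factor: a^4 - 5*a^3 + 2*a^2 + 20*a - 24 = (a + 2)*(a^3 - 7*a^2 + 16*a - 12) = (a - 2)*(a + 2)*(a^2 - 5*a + 6) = (a - 2)^2*(a + 2)*(a - 3)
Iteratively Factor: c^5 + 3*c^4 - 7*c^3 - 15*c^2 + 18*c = (c + 3)*(c^4 - 7*c^2 + 6*c) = c*(c + 3)*(c^3 - 7*c + 6) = c*(c - 2)*(c + 3)*(c^2 + 2*c - 3) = c*(c - 2)*(c + 3)^2*(c - 1)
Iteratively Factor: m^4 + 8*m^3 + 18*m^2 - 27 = (m + 3)*(m^3 + 5*m^2 + 3*m - 9) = (m + 3)^2*(m^2 + 2*m - 3) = (m + 3)^3*(m - 1)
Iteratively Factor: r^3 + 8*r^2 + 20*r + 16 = (r + 4)*(r^2 + 4*r + 4) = (r + 2)*(r + 4)*(r + 2)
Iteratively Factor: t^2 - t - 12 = (t + 3)*(t - 4)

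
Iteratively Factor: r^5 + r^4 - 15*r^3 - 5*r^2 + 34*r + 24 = (r + 1)*(r^4 - 15*r^2 + 10*r + 24) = (r + 1)*(r + 4)*(r^3 - 4*r^2 + r + 6) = (r - 3)*(r + 1)*(r + 4)*(r^2 - r - 2) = (r - 3)*(r - 2)*(r + 1)*(r + 4)*(r + 1)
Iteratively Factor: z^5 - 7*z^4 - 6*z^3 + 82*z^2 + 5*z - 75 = (z + 1)*(z^4 - 8*z^3 + 2*z^2 + 80*z - 75) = (z - 1)*(z + 1)*(z^3 - 7*z^2 - 5*z + 75) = (z - 5)*(z - 1)*(z + 1)*(z^2 - 2*z - 15) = (z - 5)*(z - 1)*(z + 1)*(z + 3)*(z - 5)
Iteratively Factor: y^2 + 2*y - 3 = (y + 3)*(y - 1)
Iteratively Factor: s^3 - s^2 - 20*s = (s)*(s^2 - s - 20) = s*(s - 5)*(s + 4)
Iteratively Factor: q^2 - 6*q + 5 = (q - 5)*(q - 1)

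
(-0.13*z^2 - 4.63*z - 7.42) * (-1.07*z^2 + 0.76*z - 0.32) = 0.1391*z^4 + 4.8553*z^3 + 4.4622*z^2 - 4.1576*z + 2.3744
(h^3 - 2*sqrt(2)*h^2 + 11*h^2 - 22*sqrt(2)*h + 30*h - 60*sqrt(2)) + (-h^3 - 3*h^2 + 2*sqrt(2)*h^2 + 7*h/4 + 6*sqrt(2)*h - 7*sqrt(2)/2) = 8*h^2 - 16*sqrt(2)*h + 127*h/4 - 127*sqrt(2)/2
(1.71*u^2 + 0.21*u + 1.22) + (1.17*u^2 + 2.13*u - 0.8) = 2.88*u^2 + 2.34*u + 0.42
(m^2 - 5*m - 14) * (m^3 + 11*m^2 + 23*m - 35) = m^5 + 6*m^4 - 46*m^3 - 304*m^2 - 147*m + 490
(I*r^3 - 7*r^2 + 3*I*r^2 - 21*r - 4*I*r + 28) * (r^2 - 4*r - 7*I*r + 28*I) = I*r^5 - I*r^4 + 33*I*r^3 - 33*I*r^2 - 784*I*r + 784*I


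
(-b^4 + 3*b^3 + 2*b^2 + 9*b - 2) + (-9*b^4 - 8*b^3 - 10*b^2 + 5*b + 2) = -10*b^4 - 5*b^3 - 8*b^2 + 14*b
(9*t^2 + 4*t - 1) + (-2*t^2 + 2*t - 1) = 7*t^2 + 6*t - 2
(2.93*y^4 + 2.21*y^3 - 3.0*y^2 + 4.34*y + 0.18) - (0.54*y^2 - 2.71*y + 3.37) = 2.93*y^4 + 2.21*y^3 - 3.54*y^2 + 7.05*y - 3.19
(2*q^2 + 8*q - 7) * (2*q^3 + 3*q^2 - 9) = 4*q^5 + 22*q^4 + 10*q^3 - 39*q^2 - 72*q + 63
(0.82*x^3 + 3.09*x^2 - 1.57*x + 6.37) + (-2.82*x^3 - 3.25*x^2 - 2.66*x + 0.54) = -2.0*x^3 - 0.16*x^2 - 4.23*x + 6.91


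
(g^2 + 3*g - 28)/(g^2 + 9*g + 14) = (g - 4)/(g + 2)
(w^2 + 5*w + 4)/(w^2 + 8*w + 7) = (w + 4)/(w + 7)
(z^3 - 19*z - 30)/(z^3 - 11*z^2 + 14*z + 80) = (z + 3)/(z - 8)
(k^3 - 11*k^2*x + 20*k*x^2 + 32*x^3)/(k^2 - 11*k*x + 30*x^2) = (k^3 - 11*k^2*x + 20*k*x^2 + 32*x^3)/(k^2 - 11*k*x + 30*x^2)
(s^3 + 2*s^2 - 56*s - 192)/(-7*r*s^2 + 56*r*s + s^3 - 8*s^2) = (-s^2 - 10*s - 24)/(s*(7*r - s))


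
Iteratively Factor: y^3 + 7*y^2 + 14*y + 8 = (y + 2)*(y^2 + 5*y + 4) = (y + 1)*(y + 2)*(y + 4)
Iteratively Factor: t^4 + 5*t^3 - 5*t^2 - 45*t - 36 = (t + 3)*(t^3 + 2*t^2 - 11*t - 12) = (t + 3)*(t + 4)*(t^2 - 2*t - 3) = (t + 1)*(t + 3)*(t + 4)*(t - 3)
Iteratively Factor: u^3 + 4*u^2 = (u + 4)*(u^2) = u*(u + 4)*(u)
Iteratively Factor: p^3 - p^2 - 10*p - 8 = (p + 2)*(p^2 - 3*p - 4) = (p - 4)*(p + 2)*(p + 1)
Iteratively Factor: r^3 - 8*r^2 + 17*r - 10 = (r - 5)*(r^2 - 3*r + 2) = (r - 5)*(r - 2)*(r - 1)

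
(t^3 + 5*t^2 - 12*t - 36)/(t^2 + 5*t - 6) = (t^2 - t - 6)/(t - 1)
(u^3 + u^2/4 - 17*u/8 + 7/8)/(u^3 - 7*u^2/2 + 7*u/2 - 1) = (u + 7/4)/(u - 2)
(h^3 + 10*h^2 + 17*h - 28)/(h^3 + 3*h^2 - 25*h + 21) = (h + 4)/(h - 3)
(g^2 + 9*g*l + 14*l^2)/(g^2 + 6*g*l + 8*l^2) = (g + 7*l)/(g + 4*l)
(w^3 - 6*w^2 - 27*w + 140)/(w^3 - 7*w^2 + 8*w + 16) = (w^2 - 2*w - 35)/(w^2 - 3*w - 4)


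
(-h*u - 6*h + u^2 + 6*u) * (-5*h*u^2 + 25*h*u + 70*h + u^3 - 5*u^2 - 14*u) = 5*h^2*u^3 + 5*h^2*u^2 - 220*h^2*u - 420*h^2 - 6*h*u^4 - 6*h*u^3 + 264*h*u^2 + 504*h*u + u^5 + u^4 - 44*u^3 - 84*u^2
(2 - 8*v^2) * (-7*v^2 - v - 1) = 56*v^4 + 8*v^3 - 6*v^2 - 2*v - 2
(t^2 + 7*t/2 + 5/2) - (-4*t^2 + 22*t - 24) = 5*t^2 - 37*t/2 + 53/2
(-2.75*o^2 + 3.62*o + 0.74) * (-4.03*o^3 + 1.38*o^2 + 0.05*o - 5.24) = 11.0825*o^5 - 18.3836*o^4 + 1.8759*o^3 + 15.6122*o^2 - 18.9318*o - 3.8776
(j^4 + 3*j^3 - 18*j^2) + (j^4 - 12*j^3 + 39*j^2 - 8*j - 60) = 2*j^4 - 9*j^3 + 21*j^2 - 8*j - 60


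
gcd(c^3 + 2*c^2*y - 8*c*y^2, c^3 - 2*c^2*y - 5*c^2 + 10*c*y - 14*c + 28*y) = -c + 2*y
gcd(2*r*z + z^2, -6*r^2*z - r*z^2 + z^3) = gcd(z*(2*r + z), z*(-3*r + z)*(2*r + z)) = 2*r*z + z^2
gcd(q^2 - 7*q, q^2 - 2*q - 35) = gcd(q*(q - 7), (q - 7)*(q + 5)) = q - 7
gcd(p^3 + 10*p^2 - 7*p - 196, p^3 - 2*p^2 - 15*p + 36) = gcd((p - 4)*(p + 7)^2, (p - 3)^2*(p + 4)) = 1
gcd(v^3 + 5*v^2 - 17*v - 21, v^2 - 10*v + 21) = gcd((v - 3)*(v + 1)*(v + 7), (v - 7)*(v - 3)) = v - 3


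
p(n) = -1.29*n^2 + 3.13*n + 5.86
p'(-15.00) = 41.83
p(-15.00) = -331.34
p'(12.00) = -27.83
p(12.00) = -142.34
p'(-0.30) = 3.90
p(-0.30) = 4.80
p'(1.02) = 0.50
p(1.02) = 7.71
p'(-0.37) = 4.08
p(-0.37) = 4.53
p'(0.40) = 2.10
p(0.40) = 6.91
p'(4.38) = -8.17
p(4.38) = -5.18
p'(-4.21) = 13.99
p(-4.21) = -30.18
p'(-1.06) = 5.86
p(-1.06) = 1.09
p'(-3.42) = 11.95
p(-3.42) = -19.93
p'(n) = 3.13 - 2.58*n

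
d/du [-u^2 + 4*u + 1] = 4 - 2*u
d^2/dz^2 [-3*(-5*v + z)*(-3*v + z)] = -6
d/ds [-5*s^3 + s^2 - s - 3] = -15*s^2 + 2*s - 1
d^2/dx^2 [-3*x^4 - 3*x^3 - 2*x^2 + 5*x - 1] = -36*x^2 - 18*x - 4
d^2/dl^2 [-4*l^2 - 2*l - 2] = -8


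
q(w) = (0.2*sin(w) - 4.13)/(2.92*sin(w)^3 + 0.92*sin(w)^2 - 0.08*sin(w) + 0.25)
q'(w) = (0.2*sin(w) - 4.13)*(-8.76*sin(w)^2*cos(w) - 1.84*sin(w)*cos(w) + 0.08*cos(w))/(2.92*sin(w)^3 + 0.92*sin(w)^2 - 0.08*sin(w) + 0.25)^2 + 0.2*cos(w)/(2.92*sin(w)^3 + 0.92*sin(w)^2 - 0.08*sin(w) + 0.25)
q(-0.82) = 12.54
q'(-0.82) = 81.33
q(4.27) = 3.99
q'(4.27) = -8.46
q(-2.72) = -17.79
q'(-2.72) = -44.26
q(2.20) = -1.70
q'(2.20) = -3.12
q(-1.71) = 2.70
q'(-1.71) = -1.54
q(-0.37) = -16.09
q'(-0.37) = 23.70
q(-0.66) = 151.30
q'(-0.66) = 8860.01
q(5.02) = 3.16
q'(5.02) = 4.25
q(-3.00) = -15.32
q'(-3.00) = 8.50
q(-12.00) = -4.36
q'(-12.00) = 13.85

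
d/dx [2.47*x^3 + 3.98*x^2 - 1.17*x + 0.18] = 7.41*x^2 + 7.96*x - 1.17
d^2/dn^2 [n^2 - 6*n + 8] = 2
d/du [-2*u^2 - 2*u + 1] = -4*u - 2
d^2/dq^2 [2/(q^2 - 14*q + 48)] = 4*(-q^2 + 14*q + 4*(q - 7)^2 - 48)/(q^2 - 14*q + 48)^3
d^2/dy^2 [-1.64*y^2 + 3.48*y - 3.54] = -3.28000000000000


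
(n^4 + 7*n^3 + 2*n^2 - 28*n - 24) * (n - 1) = n^5 + 6*n^4 - 5*n^3 - 30*n^2 + 4*n + 24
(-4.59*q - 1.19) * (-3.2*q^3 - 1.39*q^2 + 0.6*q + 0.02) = 14.688*q^4 + 10.1881*q^3 - 1.0999*q^2 - 0.8058*q - 0.0238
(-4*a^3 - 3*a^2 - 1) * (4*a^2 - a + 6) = -16*a^5 - 8*a^4 - 21*a^3 - 22*a^2 + a - 6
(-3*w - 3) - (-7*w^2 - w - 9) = 7*w^2 - 2*w + 6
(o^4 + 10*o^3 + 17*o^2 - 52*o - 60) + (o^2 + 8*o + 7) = o^4 + 10*o^3 + 18*o^2 - 44*o - 53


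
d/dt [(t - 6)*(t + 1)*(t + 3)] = 3*t^2 - 4*t - 21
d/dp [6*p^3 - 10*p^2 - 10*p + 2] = 18*p^2 - 20*p - 10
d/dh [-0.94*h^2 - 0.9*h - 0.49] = -1.88*h - 0.9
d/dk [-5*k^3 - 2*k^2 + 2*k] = -15*k^2 - 4*k + 2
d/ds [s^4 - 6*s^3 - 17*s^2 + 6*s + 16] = 4*s^3 - 18*s^2 - 34*s + 6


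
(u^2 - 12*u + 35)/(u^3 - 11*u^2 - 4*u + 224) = (u - 5)/(u^2 - 4*u - 32)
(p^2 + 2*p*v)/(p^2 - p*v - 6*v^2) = p/(p - 3*v)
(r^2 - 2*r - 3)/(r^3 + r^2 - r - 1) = (r - 3)/(r^2 - 1)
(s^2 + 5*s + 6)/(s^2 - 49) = (s^2 + 5*s + 6)/(s^2 - 49)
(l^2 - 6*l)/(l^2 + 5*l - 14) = l*(l - 6)/(l^2 + 5*l - 14)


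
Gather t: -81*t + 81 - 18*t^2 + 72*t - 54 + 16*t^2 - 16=-2*t^2 - 9*t + 11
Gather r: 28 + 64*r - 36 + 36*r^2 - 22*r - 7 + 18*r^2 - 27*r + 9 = 54*r^2 + 15*r - 6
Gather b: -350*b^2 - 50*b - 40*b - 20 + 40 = -350*b^2 - 90*b + 20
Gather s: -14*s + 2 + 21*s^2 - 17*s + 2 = 21*s^2 - 31*s + 4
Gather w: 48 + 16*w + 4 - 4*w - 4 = 12*w + 48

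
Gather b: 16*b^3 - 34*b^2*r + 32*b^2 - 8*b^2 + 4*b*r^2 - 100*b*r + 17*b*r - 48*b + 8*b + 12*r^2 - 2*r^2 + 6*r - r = 16*b^3 + b^2*(24 - 34*r) + b*(4*r^2 - 83*r - 40) + 10*r^2 + 5*r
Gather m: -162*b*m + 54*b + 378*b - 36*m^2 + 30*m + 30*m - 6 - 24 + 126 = 432*b - 36*m^2 + m*(60 - 162*b) + 96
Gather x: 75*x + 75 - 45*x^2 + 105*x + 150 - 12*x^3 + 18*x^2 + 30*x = -12*x^3 - 27*x^2 + 210*x + 225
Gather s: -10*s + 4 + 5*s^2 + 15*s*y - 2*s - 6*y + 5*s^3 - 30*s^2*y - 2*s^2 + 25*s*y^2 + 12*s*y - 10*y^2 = 5*s^3 + s^2*(3 - 30*y) + s*(25*y^2 + 27*y - 12) - 10*y^2 - 6*y + 4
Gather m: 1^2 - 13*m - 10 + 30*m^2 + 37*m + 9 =30*m^2 + 24*m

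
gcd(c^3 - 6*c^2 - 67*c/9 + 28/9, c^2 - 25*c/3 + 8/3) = c - 1/3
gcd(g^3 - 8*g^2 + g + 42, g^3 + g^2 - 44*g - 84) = g^2 - 5*g - 14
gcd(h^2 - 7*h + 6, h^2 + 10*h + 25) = 1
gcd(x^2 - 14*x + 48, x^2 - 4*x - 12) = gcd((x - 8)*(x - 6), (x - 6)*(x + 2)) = x - 6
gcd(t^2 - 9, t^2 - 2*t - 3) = t - 3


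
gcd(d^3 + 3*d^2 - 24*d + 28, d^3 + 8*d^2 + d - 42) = d^2 + 5*d - 14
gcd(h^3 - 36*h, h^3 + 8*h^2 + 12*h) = h^2 + 6*h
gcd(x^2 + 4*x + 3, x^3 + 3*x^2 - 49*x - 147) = x + 3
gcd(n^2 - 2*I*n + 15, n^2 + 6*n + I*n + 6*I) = 1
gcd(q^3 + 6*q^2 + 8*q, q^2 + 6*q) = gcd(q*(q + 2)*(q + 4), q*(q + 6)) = q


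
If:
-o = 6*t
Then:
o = -6*t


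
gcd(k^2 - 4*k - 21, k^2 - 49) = k - 7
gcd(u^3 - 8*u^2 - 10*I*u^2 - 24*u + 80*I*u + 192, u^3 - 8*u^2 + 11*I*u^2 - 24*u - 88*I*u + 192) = u - 8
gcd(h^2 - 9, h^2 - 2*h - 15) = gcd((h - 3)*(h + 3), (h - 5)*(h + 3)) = h + 3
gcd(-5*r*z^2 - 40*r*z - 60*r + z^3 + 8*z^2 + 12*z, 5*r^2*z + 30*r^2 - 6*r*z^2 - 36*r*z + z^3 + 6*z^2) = -5*r*z - 30*r + z^2 + 6*z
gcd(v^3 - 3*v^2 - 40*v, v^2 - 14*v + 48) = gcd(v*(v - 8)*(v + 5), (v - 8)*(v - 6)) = v - 8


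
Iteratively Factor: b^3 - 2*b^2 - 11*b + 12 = (b - 1)*(b^2 - b - 12) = (b - 4)*(b - 1)*(b + 3)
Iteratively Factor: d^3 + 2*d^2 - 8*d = (d - 2)*(d^2 + 4*d) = d*(d - 2)*(d + 4)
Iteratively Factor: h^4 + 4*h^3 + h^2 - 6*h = (h + 2)*(h^3 + 2*h^2 - 3*h) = (h - 1)*(h + 2)*(h^2 + 3*h) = h*(h - 1)*(h + 2)*(h + 3)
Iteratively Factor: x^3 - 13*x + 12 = (x - 3)*(x^2 + 3*x - 4) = (x - 3)*(x + 4)*(x - 1)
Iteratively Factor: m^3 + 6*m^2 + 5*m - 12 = (m + 3)*(m^2 + 3*m - 4) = (m - 1)*(m + 3)*(m + 4)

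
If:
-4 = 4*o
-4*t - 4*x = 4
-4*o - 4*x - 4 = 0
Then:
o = -1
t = -1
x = 0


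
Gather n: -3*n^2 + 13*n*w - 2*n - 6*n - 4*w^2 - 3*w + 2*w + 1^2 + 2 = -3*n^2 + n*(13*w - 8) - 4*w^2 - w + 3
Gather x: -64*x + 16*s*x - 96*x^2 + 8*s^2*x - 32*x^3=-32*x^3 - 96*x^2 + x*(8*s^2 + 16*s - 64)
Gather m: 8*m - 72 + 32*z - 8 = 8*m + 32*z - 80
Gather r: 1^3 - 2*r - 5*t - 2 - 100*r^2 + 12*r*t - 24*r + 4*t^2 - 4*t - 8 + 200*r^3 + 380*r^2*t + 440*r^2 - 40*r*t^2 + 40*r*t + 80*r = 200*r^3 + r^2*(380*t + 340) + r*(-40*t^2 + 52*t + 54) + 4*t^2 - 9*t - 9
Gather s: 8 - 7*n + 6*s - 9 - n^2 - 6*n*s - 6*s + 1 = -n^2 - 6*n*s - 7*n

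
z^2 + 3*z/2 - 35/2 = (z - 7/2)*(z + 5)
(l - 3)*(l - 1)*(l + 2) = l^3 - 2*l^2 - 5*l + 6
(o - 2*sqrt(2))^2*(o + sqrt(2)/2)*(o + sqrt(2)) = o^4 - 5*sqrt(2)*o^3/2 - 3*o^2 + 8*sqrt(2)*o + 8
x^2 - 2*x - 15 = (x - 5)*(x + 3)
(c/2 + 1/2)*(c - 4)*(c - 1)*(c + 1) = c^4/2 - 3*c^3/2 - 5*c^2/2 + 3*c/2 + 2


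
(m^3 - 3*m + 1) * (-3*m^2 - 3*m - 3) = -3*m^5 - 3*m^4 + 6*m^3 + 6*m^2 + 6*m - 3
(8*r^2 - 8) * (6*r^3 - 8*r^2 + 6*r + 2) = 48*r^5 - 64*r^4 + 80*r^2 - 48*r - 16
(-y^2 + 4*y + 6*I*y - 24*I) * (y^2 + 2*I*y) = -y^4 + 4*y^3 + 4*I*y^3 - 12*y^2 - 16*I*y^2 + 48*y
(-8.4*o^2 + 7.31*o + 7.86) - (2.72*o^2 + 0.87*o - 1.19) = -11.12*o^2 + 6.44*o + 9.05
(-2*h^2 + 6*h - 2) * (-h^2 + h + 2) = 2*h^4 - 8*h^3 + 4*h^2 + 10*h - 4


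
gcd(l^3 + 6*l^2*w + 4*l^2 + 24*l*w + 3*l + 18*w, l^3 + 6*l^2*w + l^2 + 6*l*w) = l^2 + 6*l*w + l + 6*w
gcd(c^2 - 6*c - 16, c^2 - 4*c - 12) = c + 2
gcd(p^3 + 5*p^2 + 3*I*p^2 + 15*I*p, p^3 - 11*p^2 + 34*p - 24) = 1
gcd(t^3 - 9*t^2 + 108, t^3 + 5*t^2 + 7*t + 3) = t + 3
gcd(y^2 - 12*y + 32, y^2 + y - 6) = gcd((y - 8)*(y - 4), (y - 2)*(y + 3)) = 1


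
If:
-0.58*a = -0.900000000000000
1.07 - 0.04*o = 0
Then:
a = 1.55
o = 26.75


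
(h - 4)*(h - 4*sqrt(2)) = h^2 - 4*sqrt(2)*h - 4*h + 16*sqrt(2)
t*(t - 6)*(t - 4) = t^3 - 10*t^2 + 24*t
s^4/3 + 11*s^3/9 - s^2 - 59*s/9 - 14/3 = (s/3 + 1)*(s - 7/3)*(s + 1)*(s + 2)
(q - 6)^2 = q^2 - 12*q + 36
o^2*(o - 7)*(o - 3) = o^4 - 10*o^3 + 21*o^2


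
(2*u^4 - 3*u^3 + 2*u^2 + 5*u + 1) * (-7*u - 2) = -14*u^5 + 17*u^4 - 8*u^3 - 39*u^2 - 17*u - 2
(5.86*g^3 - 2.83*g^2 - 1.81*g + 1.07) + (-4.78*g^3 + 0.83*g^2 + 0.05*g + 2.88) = 1.08*g^3 - 2.0*g^2 - 1.76*g + 3.95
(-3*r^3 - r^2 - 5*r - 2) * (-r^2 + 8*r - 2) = 3*r^5 - 23*r^4 + 3*r^3 - 36*r^2 - 6*r + 4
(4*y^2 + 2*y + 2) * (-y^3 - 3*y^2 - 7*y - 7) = -4*y^5 - 14*y^4 - 36*y^3 - 48*y^2 - 28*y - 14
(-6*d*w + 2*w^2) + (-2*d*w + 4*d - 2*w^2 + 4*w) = -8*d*w + 4*d + 4*w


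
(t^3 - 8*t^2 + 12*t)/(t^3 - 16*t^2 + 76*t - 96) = t/(t - 8)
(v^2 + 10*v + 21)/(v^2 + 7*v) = (v + 3)/v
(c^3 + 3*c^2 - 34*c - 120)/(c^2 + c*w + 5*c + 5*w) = (c^2 - 2*c - 24)/(c + w)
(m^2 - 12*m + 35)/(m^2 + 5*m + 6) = (m^2 - 12*m + 35)/(m^2 + 5*m + 6)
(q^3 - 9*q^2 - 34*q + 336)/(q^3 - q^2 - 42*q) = (q - 8)/q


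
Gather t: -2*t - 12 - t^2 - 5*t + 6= -t^2 - 7*t - 6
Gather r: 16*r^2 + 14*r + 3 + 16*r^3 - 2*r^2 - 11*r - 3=16*r^3 + 14*r^2 + 3*r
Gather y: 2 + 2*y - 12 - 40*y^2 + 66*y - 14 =-40*y^2 + 68*y - 24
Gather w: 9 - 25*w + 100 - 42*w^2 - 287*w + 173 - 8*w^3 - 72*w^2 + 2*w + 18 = -8*w^3 - 114*w^2 - 310*w + 300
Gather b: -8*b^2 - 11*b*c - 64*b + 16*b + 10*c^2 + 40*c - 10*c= -8*b^2 + b*(-11*c - 48) + 10*c^2 + 30*c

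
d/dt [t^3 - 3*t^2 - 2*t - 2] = 3*t^2 - 6*t - 2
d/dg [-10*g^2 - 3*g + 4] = -20*g - 3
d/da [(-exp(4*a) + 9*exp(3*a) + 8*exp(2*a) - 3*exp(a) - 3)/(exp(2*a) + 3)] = (-2*exp(5*a) + 9*exp(4*a) - 12*exp(3*a) + 84*exp(2*a) + 54*exp(a) - 9)*exp(a)/(exp(4*a) + 6*exp(2*a) + 9)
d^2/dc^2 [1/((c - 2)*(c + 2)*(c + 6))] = 4*(3*c^4 + 24*c^3 + 48*c^2 + 80)/(c^9 + 18*c^8 + 96*c^7 - 1248*c^5 - 1728*c^4 + 5120*c^3 + 9216*c^2 - 6912*c - 13824)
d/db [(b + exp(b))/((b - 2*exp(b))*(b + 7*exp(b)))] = (-(b - 2*exp(b))*(b + exp(b))*(7*exp(b) + 1) + (b - 2*exp(b))*(b + 7*exp(b))*(exp(b) + 1) + (b + exp(b))*(b + 7*exp(b))*(2*exp(b) - 1))/((b - 2*exp(b))^2*(b + 7*exp(b))^2)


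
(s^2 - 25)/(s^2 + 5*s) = (s - 5)/s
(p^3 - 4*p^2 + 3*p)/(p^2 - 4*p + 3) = p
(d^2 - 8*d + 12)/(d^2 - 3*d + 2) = (d - 6)/(d - 1)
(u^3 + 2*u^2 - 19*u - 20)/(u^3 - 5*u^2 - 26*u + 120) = (u + 1)/(u - 6)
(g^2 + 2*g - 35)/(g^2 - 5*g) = (g + 7)/g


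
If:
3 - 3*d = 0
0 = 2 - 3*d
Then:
No Solution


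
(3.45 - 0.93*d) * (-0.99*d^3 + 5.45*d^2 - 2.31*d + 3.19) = 0.9207*d^4 - 8.484*d^3 + 20.9508*d^2 - 10.9362*d + 11.0055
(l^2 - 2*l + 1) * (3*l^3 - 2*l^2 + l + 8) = 3*l^5 - 8*l^4 + 8*l^3 + 4*l^2 - 15*l + 8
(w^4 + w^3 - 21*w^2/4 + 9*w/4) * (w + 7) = w^5 + 8*w^4 + 7*w^3/4 - 69*w^2/2 + 63*w/4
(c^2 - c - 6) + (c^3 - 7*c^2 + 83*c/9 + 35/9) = c^3 - 6*c^2 + 74*c/9 - 19/9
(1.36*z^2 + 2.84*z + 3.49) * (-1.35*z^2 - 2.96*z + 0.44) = -1.836*z^4 - 7.8596*z^3 - 12.5195*z^2 - 9.0808*z + 1.5356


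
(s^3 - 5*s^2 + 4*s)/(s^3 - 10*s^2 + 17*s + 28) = s*(s - 1)/(s^2 - 6*s - 7)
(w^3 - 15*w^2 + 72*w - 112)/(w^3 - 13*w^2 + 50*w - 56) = (w - 4)/(w - 2)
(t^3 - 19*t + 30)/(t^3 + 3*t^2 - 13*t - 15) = (t - 2)/(t + 1)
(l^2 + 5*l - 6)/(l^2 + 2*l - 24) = (l - 1)/(l - 4)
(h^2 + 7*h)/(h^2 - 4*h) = (h + 7)/(h - 4)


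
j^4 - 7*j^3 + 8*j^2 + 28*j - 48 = (j - 4)*(j - 3)*(j - 2)*(j + 2)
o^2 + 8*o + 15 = (o + 3)*(o + 5)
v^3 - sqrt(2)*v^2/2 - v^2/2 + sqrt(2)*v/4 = v*(v - 1/2)*(v - sqrt(2)/2)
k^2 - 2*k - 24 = (k - 6)*(k + 4)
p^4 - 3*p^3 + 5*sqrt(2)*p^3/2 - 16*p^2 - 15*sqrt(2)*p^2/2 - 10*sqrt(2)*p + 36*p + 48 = (p - 4)*(p + 1)*(p - 3*sqrt(2)/2)*(p + 4*sqrt(2))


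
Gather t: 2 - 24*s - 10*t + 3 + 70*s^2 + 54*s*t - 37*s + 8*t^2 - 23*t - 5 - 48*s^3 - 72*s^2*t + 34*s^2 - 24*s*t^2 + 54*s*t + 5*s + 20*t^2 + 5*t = -48*s^3 + 104*s^2 - 56*s + t^2*(28 - 24*s) + t*(-72*s^2 + 108*s - 28)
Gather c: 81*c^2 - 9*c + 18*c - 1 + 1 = 81*c^2 + 9*c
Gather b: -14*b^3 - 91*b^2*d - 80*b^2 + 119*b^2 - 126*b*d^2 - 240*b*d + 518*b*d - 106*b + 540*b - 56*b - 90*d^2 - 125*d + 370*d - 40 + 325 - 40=-14*b^3 + b^2*(39 - 91*d) + b*(-126*d^2 + 278*d + 378) - 90*d^2 + 245*d + 245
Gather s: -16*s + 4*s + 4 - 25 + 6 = -12*s - 15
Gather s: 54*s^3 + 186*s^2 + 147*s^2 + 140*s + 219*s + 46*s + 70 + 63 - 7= 54*s^3 + 333*s^2 + 405*s + 126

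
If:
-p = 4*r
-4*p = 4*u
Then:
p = -u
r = u/4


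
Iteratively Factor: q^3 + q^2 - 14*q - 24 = (q - 4)*(q^2 + 5*q + 6) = (q - 4)*(q + 2)*(q + 3)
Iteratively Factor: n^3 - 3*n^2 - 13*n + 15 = (n + 3)*(n^2 - 6*n + 5) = (n - 1)*(n + 3)*(n - 5)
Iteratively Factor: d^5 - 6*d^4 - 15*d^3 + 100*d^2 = (d)*(d^4 - 6*d^3 - 15*d^2 + 100*d) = d*(d - 5)*(d^3 - d^2 - 20*d) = d^2*(d - 5)*(d^2 - d - 20) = d^2*(d - 5)*(d + 4)*(d - 5)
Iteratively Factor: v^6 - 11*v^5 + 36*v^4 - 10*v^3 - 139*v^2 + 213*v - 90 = (v - 1)*(v^5 - 10*v^4 + 26*v^3 + 16*v^2 - 123*v + 90) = (v - 1)*(v + 2)*(v^4 - 12*v^3 + 50*v^2 - 84*v + 45) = (v - 3)*(v - 1)*(v + 2)*(v^3 - 9*v^2 + 23*v - 15) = (v - 3)^2*(v - 1)*(v + 2)*(v^2 - 6*v + 5) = (v - 3)^2*(v - 1)^2*(v + 2)*(v - 5)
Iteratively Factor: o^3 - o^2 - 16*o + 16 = (o + 4)*(o^2 - 5*o + 4) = (o - 1)*(o + 4)*(o - 4)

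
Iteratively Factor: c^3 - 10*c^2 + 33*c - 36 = (c - 3)*(c^2 - 7*c + 12) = (c - 3)^2*(c - 4)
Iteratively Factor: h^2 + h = (h)*(h + 1)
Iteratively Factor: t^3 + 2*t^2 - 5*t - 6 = (t + 1)*(t^2 + t - 6) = (t - 2)*(t + 1)*(t + 3)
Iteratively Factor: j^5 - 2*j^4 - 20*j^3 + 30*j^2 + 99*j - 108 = (j - 1)*(j^4 - j^3 - 21*j^2 + 9*j + 108) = (j - 4)*(j - 1)*(j^3 + 3*j^2 - 9*j - 27) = (j - 4)*(j - 1)*(j + 3)*(j^2 - 9) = (j - 4)*(j - 3)*(j - 1)*(j + 3)*(j + 3)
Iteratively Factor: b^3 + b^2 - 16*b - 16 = (b - 4)*(b^2 + 5*b + 4) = (b - 4)*(b + 1)*(b + 4)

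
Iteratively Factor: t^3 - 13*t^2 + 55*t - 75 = (t - 5)*(t^2 - 8*t + 15) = (t - 5)*(t - 3)*(t - 5)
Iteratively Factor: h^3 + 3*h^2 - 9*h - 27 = (h + 3)*(h^2 - 9) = (h + 3)^2*(h - 3)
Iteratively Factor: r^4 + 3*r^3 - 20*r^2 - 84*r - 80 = (r + 2)*(r^3 + r^2 - 22*r - 40) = (r + 2)*(r + 4)*(r^2 - 3*r - 10) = (r - 5)*(r + 2)*(r + 4)*(r + 2)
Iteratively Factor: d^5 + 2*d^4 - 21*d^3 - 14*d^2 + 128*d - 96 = (d + 4)*(d^4 - 2*d^3 - 13*d^2 + 38*d - 24) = (d - 1)*(d + 4)*(d^3 - d^2 - 14*d + 24) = (d - 1)*(d + 4)^2*(d^2 - 5*d + 6) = (d - 3)*(d - 1)*(d + 4)^2*(d - 2)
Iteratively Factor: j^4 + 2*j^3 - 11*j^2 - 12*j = (j + 4)*(j^3 - 2*j^2 - 3*j) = j*(j + 4)*(j^2 - 2*j - 3) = j*(j - 3)*(j + 4)*(j + 1)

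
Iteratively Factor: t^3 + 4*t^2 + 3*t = (t)*(t^2 + 4*t + 3) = t*(t + 3)*(t + 1)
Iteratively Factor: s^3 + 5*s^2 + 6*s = (s)*(s^2 + 5*s + 6) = s*(s + 2)*(s + 3)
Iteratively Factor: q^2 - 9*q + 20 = (q - 4)*(q - 5)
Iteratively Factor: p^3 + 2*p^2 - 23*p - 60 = (p + 3)*(p^2 - p - 20) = (p - 5)*(p + 3)*(p + 4)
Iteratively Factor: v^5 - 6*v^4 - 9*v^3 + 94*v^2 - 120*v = (v + 4)*(v^4 - 10*v^3 + 31*v^2 - 30*v) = (v - 5)*(v + 4)*(v^3 - 5*v^2 + 6*v) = (v - 5)*(v - 2)*(v + 4)*(v^2 - 3*v) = v*(v - 5)*(v - 2)*(v + 4)*(v - 3)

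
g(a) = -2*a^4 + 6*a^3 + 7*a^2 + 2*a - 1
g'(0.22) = 5.87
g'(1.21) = 31.12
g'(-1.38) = 37.98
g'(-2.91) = 310.82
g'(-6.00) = 2294.00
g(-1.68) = -28.98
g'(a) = -8*a^3 + 18*a^2 + 14*a + 2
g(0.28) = 0.23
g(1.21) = 18.01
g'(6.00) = -994.00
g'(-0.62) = 2.15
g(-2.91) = -238.81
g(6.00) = -1033.00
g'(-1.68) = 67.22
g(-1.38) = -13.45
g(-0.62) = -1.27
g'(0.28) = 7.16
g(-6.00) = -3649.00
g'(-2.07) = 121.11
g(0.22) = -0.16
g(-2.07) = -65.08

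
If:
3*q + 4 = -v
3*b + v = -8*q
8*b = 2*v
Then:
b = -32/11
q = 28/11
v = -128/11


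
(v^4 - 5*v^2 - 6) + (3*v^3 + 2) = v^4 + 3*v^3 - 5*v^2 - 4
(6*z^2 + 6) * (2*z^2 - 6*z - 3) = 12*z^4 - 36*z^3 - 6*z^2 - 36*z - 18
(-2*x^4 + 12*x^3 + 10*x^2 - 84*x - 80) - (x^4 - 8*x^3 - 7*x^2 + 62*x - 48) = -3*x^4 + 20*x^3 + 17*x^2 - 146*x - 32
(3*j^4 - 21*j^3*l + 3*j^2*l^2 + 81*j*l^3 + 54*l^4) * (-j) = -3*j^5 + 21*j^4*l - 3*j^3*l^2 - 81*j^2*l^3 - 54*j*l^4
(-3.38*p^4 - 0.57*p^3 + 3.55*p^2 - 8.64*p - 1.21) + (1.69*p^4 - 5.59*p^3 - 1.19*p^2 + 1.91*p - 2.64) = -1.69*p^4 - 6.16*p^3 + 2.36*p^2 - 6.73*p - 3.85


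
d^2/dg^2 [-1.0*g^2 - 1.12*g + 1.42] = -2.00000000000000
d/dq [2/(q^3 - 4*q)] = 2*(4 - 3*q^2)/(q^2*(q^2 - 4)^2)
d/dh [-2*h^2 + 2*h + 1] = 2 - 4*h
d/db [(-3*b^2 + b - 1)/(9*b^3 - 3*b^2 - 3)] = (b*(9*b - 2)*(3*b^2 - b + 1) + (6*b - 1)*(-3*b^3 + b^2 + 1))/(3*(-3*b^3 + b^2 + 1)^2)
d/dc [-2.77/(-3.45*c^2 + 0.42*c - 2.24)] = (1.1634 - 19.113*c)/(3.45*c^2 - 0.42*c + 2.24)^2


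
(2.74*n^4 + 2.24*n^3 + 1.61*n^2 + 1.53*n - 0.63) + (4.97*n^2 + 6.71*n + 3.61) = 2.74*n^4 + 2.24*n^3 + 6.58*n^2 + 8.24*n + 2.98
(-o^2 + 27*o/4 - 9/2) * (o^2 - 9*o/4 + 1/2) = -o^4 + 9*o^3 - 323*o^2/16 + 27*o/2 - 9/4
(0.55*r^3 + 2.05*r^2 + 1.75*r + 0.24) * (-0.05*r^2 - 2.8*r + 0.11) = -0.0275*r^5 - 1.6425*r^4 - 5.767*r^3 - 4.6865*r^2 - 0.4795*r + 0.0264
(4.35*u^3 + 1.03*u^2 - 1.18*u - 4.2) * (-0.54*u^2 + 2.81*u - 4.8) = -2.349*u^5 + 11.6673*u^4 - 17.3485*u^3 - 5.9918*u^2 - 6.138*u + 20.16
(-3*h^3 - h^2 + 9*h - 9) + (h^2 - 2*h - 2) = -3*h^3 + 7*h - 11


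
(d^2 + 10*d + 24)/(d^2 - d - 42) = (d + 4)/(d - 7)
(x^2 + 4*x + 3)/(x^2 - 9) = (x + 1)/(x - 3)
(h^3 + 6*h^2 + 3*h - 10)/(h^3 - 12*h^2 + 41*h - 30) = (h^2 + 7*h + 10)/(h^2 - 11*h + 30)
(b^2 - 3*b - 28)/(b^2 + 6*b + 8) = (b - 7)/(b + 2)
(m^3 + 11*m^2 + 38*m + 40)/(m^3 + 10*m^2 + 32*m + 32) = (m + 5)/(m + 4)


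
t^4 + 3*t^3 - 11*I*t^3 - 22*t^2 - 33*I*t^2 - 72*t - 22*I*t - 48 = (t + 1)*(t + 2)*(t - 8*I)*(t - 3*I)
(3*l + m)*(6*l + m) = 18*l^2 + 9*l*m + m^2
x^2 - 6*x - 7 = (x - 7)*(x + 1)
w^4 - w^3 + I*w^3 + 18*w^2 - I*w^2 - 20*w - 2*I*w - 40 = (w - 2)*(w + 1)*(w - 4*I)*(w + 5*I)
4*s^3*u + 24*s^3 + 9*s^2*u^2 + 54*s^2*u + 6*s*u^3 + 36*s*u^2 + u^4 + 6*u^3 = (s + u)^2*(4*s + u)*(u + 6)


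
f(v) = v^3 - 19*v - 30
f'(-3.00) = 8.00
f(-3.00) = 0.00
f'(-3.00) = 8.00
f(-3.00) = 0.00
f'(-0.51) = -18.22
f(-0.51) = -20.44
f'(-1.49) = -12.34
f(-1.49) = -5.00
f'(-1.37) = -13.37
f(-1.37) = -6.54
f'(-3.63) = 20.53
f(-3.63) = -8.86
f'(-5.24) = 63.37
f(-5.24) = -74.32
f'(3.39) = 15.48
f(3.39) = -55.45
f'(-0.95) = -16.29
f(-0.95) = -12.81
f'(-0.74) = -17.36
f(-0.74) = -16.35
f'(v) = 3*v^2 - 19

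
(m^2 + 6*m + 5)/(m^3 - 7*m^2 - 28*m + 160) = (m + 1)/(m^2 - 12*m + 32)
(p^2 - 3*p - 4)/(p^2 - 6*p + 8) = (p + 1)/(p - 2)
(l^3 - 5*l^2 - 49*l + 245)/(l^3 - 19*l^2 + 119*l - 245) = (l + 7)/(l - 7)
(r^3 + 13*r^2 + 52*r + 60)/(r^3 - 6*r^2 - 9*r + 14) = (r^2 + 11*r + 30)/(r^2 - 8*r + 7)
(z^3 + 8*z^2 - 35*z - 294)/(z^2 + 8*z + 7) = (z^2 + z - 42)/(z + 1)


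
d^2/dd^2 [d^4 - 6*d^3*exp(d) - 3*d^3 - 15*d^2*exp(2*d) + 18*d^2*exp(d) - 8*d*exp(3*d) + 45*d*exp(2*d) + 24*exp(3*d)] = -6*d^3*exp(d) - 60*d^2*exp(2*d) - 18*d^2*exp(d) + 12*d^2 - 72*d*exp(3*d) + 60*d*exp(2*d) + 36*d*exp(d) - 18*d + 168*exp(3*d) + 150*exp(2*d) + 36*exp(d)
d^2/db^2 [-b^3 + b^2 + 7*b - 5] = 2 - 6*b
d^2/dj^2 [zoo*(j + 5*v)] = 0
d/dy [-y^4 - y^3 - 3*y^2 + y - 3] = -4*y^3 - 3*y^2 - 6*y + 1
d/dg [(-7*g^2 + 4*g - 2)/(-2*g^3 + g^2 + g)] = (-14*g^4 + 16*g^3 - 23*g^2 + 4*g + 2)/(g^2*(4*g^4 - 4*g^3 - 3*g^2 + 2*g + 1))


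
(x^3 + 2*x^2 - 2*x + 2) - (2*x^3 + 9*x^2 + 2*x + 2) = -x^3 - 7*x^2 - 4*x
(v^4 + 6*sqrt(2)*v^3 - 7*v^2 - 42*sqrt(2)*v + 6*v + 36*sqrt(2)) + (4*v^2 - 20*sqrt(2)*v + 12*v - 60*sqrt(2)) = v^4 + 6*sqrt(2)*v^3 - 3*v^2 - 62*sqrt(2)*v + 18*v - 24*sqrt(2)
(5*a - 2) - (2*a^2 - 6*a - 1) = -2*a^2 + 11*a - 1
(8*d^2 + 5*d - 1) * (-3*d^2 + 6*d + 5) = -24*d^4 + 33*d^3 + 73*d^2 + 19*d - 5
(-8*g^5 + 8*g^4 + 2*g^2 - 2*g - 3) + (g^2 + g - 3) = -8*g^5 + 8*g^4 + 3*g^2 - g - 6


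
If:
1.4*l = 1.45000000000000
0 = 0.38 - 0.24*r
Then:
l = 1.04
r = 1.58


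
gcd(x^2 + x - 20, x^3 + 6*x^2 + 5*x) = x + 5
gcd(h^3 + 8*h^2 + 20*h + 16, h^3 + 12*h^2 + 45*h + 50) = h + 2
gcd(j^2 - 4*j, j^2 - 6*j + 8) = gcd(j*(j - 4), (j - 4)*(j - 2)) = j - 4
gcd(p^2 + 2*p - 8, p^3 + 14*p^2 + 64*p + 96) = p + 4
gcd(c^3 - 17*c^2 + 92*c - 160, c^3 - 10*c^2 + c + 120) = c^2 - 13*c + 40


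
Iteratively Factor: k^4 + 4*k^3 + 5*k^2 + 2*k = (k + 2)*(k^3 + 2*k^2 + k) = k*(k + 2)*(k^2 + 2*k + 1) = k*(k + 1)*(k + 2)*(k + 1)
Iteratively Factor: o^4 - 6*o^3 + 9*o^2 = (o)*(o^3 - 6*o^2 + 9*o) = o*(o - 3)*(o^2 - 3*o) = o^2*(o - 3)*(o - 3)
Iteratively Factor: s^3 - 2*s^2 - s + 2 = (s - 1)*(s^2 - s - 2) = (s - 1)*(s + 1)*(s - 2)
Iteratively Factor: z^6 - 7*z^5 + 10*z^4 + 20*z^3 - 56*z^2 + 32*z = (z - 4)*(z^5 - 3*z^4 - 2*z^3 + 12*z^2 - 8*z) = (z - 4)*(z - 1)*(z^4 - 2*z^3 - 4*z^2 + 8*z) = (z - 4)*(z - 2)*(z - 1)*(z^3 - 4*z) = z*(z - 4)*(z - 2)*(z - 1)*(z^2 - 4) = z*(z - 4)*(z - 2)^2*(z - 1)*(z + 2)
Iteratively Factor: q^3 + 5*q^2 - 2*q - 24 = (q + 3)*(q^2 + 2*q - 8) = (q - 2)*(q + 3)*(q + 4)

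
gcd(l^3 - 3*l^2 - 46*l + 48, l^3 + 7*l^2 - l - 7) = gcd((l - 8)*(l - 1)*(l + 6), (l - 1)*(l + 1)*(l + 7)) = l - 1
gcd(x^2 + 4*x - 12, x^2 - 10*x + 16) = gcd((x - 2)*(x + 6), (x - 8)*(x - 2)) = x - 2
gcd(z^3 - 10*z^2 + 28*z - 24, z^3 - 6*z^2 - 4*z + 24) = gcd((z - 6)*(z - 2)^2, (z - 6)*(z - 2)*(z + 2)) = z^2 - 8*z + 12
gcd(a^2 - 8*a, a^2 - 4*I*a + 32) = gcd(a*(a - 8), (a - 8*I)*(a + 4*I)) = 1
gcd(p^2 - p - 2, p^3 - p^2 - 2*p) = p^2 - p - 2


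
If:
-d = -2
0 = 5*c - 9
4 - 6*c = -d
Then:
No Solution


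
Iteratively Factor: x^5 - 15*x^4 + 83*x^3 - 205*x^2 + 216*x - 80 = (x - 4)*(x^4 - 11*x^3 + 39*x^2 - 49*x + 20) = (x - 4)*(x - 1)*(x^3 - 10*x^2 + 29*x - 20) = (x - 5)*(x - 4)*(x - 1)*(x^2 - 5*x + 4) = (x - 5)*(x - 4)^2*(x - 1)*(x - 1)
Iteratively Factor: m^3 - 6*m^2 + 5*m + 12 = (m - 3)*(m^2 - 3*m - 4) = (m - 3)*(m + 1)*(m - 4)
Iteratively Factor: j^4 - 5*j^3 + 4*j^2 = (j)*(j^3 - 5*j^2 + 4*j) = j*(j - 1)*(j^2 - 4*j) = j^2*(j - 1)*(j - 4)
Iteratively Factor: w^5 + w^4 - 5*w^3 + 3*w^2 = (w - 1)*(w^4 + 2*w^3 - 3*w^2) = w*(w - 1)*(w^3 + 2*w^2 - 3*w) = w*(w - 1)^2*(w^2 + 3*w) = w*(w - 1)^2*(w + 3)*(w)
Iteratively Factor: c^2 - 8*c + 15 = (c - 3)*(c - 5)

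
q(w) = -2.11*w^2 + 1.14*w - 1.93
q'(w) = 1.14 - 4.22*w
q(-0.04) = -1.98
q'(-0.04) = 1.31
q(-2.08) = -13.43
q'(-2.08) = 9.92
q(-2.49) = -17.85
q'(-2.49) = 11.65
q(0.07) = -1.86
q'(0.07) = 0.84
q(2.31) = -10.56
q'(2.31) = -8.61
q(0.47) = -1.86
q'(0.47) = -0.84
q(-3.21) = -27.33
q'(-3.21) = 14.69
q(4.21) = -34.53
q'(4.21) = -16.63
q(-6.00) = -84.73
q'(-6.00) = 26.46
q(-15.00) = -493.78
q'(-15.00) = 64.44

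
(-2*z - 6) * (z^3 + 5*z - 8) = -2*z^4 - 6*z^3 - 10*z^2 - 14*z + 48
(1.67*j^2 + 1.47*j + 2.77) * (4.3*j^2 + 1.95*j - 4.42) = 7.181*j^4 + 9.5775*j^3 + 7.3961*j^2 - 1.0959*j - 12.2434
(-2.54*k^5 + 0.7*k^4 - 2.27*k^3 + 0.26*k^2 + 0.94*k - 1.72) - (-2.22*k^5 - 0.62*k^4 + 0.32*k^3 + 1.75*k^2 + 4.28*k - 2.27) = -0.32*k^5 + 1.32*k^4 - 2.59*k^3 - 1.49*k^2 - 3.34*k + 0.55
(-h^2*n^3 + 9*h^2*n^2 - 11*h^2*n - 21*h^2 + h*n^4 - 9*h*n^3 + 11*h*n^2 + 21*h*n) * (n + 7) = -h^2*n^4 + 2*h^2*n^3 + 52*h^2*n^2 - 98*h^2*n - 147*h^2 + h*n^5 - 2*h*n^4 - 52*h*n^3 + 98*h*n^2 + 147*h*n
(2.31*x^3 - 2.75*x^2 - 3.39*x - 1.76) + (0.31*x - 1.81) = 2.31*x^3 - 2.75*x^2 - 3.08*x - 3.57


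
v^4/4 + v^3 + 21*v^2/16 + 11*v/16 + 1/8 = (v/4 + 1/2)*(v + 1/2)^2*(v + 1)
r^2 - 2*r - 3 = (r - 3)*(r + 1)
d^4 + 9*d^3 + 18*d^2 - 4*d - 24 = (d - 1)*(d + 2)^2*(d + 6)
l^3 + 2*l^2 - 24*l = l*(l - 4)*(l + 6)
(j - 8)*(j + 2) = j^2 - 6*j - 16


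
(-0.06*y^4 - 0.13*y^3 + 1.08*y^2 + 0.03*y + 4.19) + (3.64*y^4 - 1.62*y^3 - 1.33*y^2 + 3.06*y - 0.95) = 3.58*y^4 - 1.75*y^3 - 0.25*y^2 + 3.09*y + 3.24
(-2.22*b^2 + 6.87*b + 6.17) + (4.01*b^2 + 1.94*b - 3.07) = 1.79*b^2 + 8.81*b + 3.1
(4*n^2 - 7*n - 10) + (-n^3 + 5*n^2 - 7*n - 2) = -n^3 + 9*n^2 - 14*n - 12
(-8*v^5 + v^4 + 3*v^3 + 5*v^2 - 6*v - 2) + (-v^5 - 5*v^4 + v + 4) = -9*v^5 - 4*v^4 + 3*v^3 + 5*v^2 - 5*v + 2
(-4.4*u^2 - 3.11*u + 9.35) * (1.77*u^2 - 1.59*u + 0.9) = -7.788*u^4 + 1.4913*u^3 + 17.5344*u^2 - 17.6655*u + 8.415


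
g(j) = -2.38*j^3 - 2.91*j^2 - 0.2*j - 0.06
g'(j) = -7.14*j^2 - 5.82*j - 0.2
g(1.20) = -8.60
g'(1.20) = -17.47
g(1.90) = -27.27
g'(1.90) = -37.03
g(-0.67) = -0.52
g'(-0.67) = 0.49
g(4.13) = -218.18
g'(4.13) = -146.02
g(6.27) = -702.37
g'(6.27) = -317.39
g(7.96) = -1386.41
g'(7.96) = -498.93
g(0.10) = -0.11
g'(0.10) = -0.85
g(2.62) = -63.36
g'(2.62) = -64.46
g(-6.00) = 410.46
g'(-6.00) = -222.32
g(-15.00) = 7380.69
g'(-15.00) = -1519.40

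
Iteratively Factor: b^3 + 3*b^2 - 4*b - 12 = (b + 2)*(b^2 + b - 6) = (b + 2)*(b + 3)*(b - 2)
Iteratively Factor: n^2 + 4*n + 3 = (n + 3)*(n + 1)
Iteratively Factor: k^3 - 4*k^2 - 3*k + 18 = (k + 2)*(k^2 - 6*k + 9) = (k - 3)*(k + 2)*(k - 3)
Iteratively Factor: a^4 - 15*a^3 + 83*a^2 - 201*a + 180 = (a - 3)*(a^3 - 12*a^2 + 47*a - 60) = (a - 4)*(a - 3)*(a^2 - 8*a + 15) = (a - 4)*(a - 3)^2*(a - 5)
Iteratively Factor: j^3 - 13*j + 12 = (j - 1)*(j^2 + j - 12) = (j - 1)*(j + 4)*(j - 3)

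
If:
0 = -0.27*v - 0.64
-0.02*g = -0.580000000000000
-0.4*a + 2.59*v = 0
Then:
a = -15.35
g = 29.00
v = -2.37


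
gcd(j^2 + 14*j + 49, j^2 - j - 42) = 1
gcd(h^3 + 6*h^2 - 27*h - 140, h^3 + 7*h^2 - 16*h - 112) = h^2 + 11*h + 28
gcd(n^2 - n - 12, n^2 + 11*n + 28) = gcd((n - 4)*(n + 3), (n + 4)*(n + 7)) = 1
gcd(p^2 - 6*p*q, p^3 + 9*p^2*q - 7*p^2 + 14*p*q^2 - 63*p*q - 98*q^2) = 1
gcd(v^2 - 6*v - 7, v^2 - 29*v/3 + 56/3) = v - 7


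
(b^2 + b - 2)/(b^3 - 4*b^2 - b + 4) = (b + 2)/(b^2 - 3*b - 4)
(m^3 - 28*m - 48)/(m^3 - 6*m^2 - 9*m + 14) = (m^2 - 2*m - 24)/(m^2 - 8*m + 7)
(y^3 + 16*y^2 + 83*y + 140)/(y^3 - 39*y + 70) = (y^2 + 9*y + 20)/(y^2 - 7*y + 10)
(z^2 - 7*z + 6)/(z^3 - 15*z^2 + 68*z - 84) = (z - 1)/(z^2 - 9*z + 14)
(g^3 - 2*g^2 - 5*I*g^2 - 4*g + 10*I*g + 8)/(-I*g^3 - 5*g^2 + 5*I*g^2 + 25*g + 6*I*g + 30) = (I*g^3 + g^2*(5 - 2*I) - 2*g*(5 + 2*I) + 8*I)/(g^3 - 5*g^2*(1 + I) + g*(-6 + 25*I) + 30*I)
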